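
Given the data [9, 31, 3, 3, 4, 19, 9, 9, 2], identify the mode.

9

Step 1: Count the frequency of each value:
  2: appears 1 time(s)
  3: appears 2 time(s)
  4: appears 1 time(s)
  9: appears 3 time(s)
  19: appears 1 time(s)
  31: appears 1 time(s)
Step 2: The value 9 appears most frequently (3 times).
Step 3: Mode = 9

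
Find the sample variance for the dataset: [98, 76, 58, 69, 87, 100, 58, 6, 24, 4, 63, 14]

1205.4773

Step 1: Compute the mean: (98 + 76 + 58 + 69 + 87 + 100 + 58 + 6 + 24 + 4 + 63 + 14) / 12 = 54.75
Step 2: Compute squared deviations from the mean:
  (98 - 54.75)^2 = 1870.5625
  (76 - 54.75)^2 = 451.5625
  (58 - 54.75)^2 = 10.5625
  (69 - 54.75)^2 = 203.0625
  (87 - 54.75)^2 = 1040.0625
  (100 - 54.75)^2 = 2047.5625
  (58 - 54.75)^2 = 10.5625
  (6 - 54.75)^2 = 2376.5625
  (24 - 54.75)^2 = 945.5625
  (4 - 54.75)^2 = 2575.5625
  (63 - 54.75)^2 = 68.0625
  (14 - 54.75)^2 = 1660.5625
Step 3: Sum of squared deviations = 13260.25
Step 4: Sample variance = 13260.25 / 11 = 1205.4773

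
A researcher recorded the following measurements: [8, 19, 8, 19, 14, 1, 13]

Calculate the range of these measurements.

18

Step 1: Identify the maximum value: max = 19
Step 2: Identify the minimum value: min = 1
Step 3: Range = max - min = 19 - 1 = 18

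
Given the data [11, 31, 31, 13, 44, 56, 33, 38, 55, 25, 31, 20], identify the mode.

31

Step 1: Count the frequency of each value:
  11: appears 1 time(s)
  13: appears 1 time(s)
  20: appears 1 time(s)
  25: appears 1 time(s)
  31: appears 3 time(s)
  33: appears 1 time(s)
  38: appears 1 time(s)
  44: appears 1 time(s)
  55: appears 1 time(s)
  56: appears 1 time(s)
Step 2: The value 31 appears most frequently (3 times).
Step 3: Mode = 31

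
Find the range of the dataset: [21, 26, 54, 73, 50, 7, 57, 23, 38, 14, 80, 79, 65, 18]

73

Step 1: Identify the maximum value: max = 80
Step 2: Identify the minimum value: min = 7
Step 3: Range = max - min = 80 - 7 = 73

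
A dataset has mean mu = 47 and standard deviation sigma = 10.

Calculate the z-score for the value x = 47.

0

Step 1: Recall the z-score formula: z = (x - mu) / sigma
Step 2: Substitute values: z = (47 - 47) / 10
Step 3: z = 0 / 10 = 0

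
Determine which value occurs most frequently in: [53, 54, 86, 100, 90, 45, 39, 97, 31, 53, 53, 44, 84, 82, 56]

53

Step 1: Count the frequency of each value:
  31: appears 1 time(s)
  39: appears 1 time(s)
  44: appears 1 time(s)
  45: appears 1 time(s)
  53: appears 3 time(s)
  54: appears 1 time(s)
  56: appears 1 time(s)
  82: appears 1 time(s)
  84: appears 1 time(s)
  86: appears 1 time(s)
  90: appears 1 time(s)
  97: appears 1 time(s)
  100: appears 1 time(s)
Step 2: The value 53 appears most frequently (3 times).
Step 3: Mode = 53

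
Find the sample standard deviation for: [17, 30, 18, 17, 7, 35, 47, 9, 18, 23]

12.1788

Step 1: Compute the mean: 22.1
Step 2: Sum of squared deviations from the mean: 1334.9
Step 3: Sample variance = 1334.9 / 9 = 148.3222
Step 4: Standard deviation = sqrt(148.3222) = 12.1788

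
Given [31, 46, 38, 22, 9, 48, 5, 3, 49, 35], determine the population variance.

287.04

Step 1: Compute the mean: (31 + 46 + 38 + 22 + 9 + 48 + 5 + 3 + 49 + 35) / 10 = 28.6
Step 2: Compute squared deviations from the mean:
  (31 - 28.6)^2 = 5.76
  (46 - 28.6)^2 = 302.76
  (38 - 28.6)^2 = 88.36
  (22 - 28.6)^2 = 43.56
  (9 - 28.6)^2 = 384.16
  (48 - 28.6)^2 = 376.36
  (5 - 28.6)^2 = 556.96
  (3 - 28.6)^2 = 655.36
  (49 - 28.6)^2 = 416.16
  (35 - 28.6)^2 = 40.96
Step 3: Sum of squared deviations = 2870.4
Step 4: Population variance = 2870.4 / 10 = 287.04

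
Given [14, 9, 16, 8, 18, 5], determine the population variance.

21.5556

Step 1: Compute the mean: (14 + 9 + 16 + 8 + 18 + 5) / 6 = 11.6667
Step 2: Compute squared deviations from the mean:
  (14 - 11.6667)^2 = 5.4444
  (9 - 11.6667)^2 = 7.1111
  (16 - 11.6667)^2 = 18.7778
  (8 - 11.6667)^2 = 13.4444
  (18 - 11.6667)^2 = 40.1111
  (5 - 11.6667)^2 = 44.4444
Step 3: Sum of squared deviations = 129.3333
Step 4: Population variance = 129.3333 / 6 = 21.5556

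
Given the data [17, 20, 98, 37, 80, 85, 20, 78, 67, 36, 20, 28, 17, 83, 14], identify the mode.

20

Step 1: Count the frequency of each value:
  14: appears 1 time(s)
  17: appears 2 time(s)
  20: appears 3 time(s)
  28: appears 1 time(s)
  36: appears 1 time(s)
  37: appears 1 time(s)
  67: appears 1 time(s)
  78: appears 1 time(s)
  80: appears 1 time(s)
  83: appears 1 time(s)
  85: appears 1 time(s)
  98: appears 1 time(s)
Step 2: The value 20 appears most frequently (3 times).
Step 3: Mode = 20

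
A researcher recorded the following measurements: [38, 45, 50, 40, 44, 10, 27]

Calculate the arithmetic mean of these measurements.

36.2857

Step 1: Sum all values: 38 + 45 + 50 + 40 + 44 + 10 + 27 = 254
Step 2: Count the number of values: n = 7
Step 3: Mean = sum / n = 254 / 7 = 36.2857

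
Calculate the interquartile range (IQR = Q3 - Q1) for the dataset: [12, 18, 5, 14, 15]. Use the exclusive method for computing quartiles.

8

Step 1: Sort the data: [5, 12, 14, 15, 18]
Step 2: n = 5
Step 3: Using the exclusive quartile method:
  Q1 = 8.5
  Q2 (median) = 14
  Q3 = 16.5
  IQR = Q3 - Q1 = 16.5 - 8.5 = 8
Step 4: IQR = 8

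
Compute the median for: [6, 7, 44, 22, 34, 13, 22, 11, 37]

22

Step 1: Sort the data in ascending order: [6, 7, 11, 13, 22, 22, 34, 37, 44]
Step 2: The number of values is n = 9.
Step 3: Since n is odd, the median is the middle value at position 5: 22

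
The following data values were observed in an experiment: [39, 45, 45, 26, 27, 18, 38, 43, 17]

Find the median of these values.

38

Step 1: Sort the data in ascending order: [17, 18, 26, 27, 38, 39, 43, 45, 45]
Step 2: The number of values is n = 9.
Step 3: Since n is odd, the median is the middle value at position 5: 38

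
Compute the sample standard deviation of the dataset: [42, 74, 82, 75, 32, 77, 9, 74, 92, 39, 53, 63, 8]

27.4607

Step 1: Compute the mean: 55.3846
Step 2: Sum of squared deviations from the mean: 9049.0769
Step 3: Sample variance = 9049.0769 / 12 = 754.0897
Step 4: Standard deviation = sqrt(754.0897) = 27.4607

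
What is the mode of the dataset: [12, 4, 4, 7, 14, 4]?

4

Step 1: Count the frequency of each value:
  4: appears 3 time(s)
  7: appears 1 time(s)
  12: appears 1 time(s)
  14: appears 1 time(s)
Step 2: The value 4 appears most frequently (3 times).
Step 3: Mode = 4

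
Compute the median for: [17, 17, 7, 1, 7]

7

Step 1: Sort the data in ascending order: [1, 7, 7, 17, 17]
Step 2: The number of values is n = 5.
Step 3: Since n is odd, the median is the middle value at position 3: 7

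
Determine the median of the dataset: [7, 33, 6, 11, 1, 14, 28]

11

Step 1: Sort the data in ascending order: [1, 6, 7, 11, 14, 28, 33]
Step 2: The number of values is n = 7.
Step 3: Since n is odd, the median is the middle value at position 4: 11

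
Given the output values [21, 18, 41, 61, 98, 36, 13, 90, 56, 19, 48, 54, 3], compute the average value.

42.9231

Step 1: Sum all values: 21 + 18 + 41 + 61 + 98 + 36 + 13 + 90 + 56 + 19 + 48 + 54 + 3 = 558
Step 2: Count the number of values: n = 13
Step 3: Mean = sum / n = 558 / 13 = 42.9231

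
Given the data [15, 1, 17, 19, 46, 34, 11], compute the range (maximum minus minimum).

45

Step 1: Identify the maximum value: max = 46
Step 2: Identify the minimum value: min = 1
Step 3: Range = max - min = 46 - 1 = 45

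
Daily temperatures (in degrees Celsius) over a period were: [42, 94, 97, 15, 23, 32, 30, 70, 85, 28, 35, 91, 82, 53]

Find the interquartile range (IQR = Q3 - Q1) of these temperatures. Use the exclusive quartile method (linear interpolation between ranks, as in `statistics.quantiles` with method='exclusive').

57

Step 1: Sort the data: [15, 23, 28, 30, 32, 35, 42, 53, 70, 82, 85, 91, 94, 97]
Step 2: n = 14
Step 3: Using the exclusive quartile method:
  Q1 = 29.5
  Q2 (median) = 47.5
  Q3 = 86.5
  IQR = Q3 - Q1 = 86.5 - 29.5 = 57
Step 4: IQR = 57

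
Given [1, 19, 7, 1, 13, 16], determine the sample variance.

59.1

Step 1: Compute the mean: (1 + 19 + 7 + 1 + 13 + 16) / 6 = 9.5
Step 2: Compute squared deviations from the mean:
  (1 - 9.5)^2 = 72.25
  (19 - 9.5)^2 = 90.25
  (7 - 9.5)^2 = 6.25
  (1 - 9.5)^2 = 72.25
  (13 - 9.5)^2 = 12.25
  (16 - 9.5)^2 = 42.25
Step 3: Sum of squared deviations = 295.5
Step 4: Sample variance = 295.5 / 5 = 59.1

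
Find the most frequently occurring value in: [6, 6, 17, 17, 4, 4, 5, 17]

17

Step 1: Count the frequency of each value:
  4: appears 2 time(s)
  5: appears 1 time(s)
  6: appears 2 time(s)
  17: appears 3 time(s)
Step 2: The value 17 appears most frequently (3 times).
Step 3: Mode = 17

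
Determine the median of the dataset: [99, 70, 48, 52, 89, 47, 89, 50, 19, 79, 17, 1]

51

Step 1: Sort the data in ascending order: [1, 17, 19, 47, 48, 50, 52, 70, 79, 89, 89, 99]
Step 2: The number of values is n = 12.
Step 3: Since n is even, the median is the average of positions 6 and 7:
  Median = (50 + 52) / 2 = 51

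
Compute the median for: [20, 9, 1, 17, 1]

9

Step 1: Sort the data in ascending order: [1, 1, 9, 17, 20]
Step 2: The number of values is n = 5.
Step 3: Since n is odd, the median is the middle value at position 3: 9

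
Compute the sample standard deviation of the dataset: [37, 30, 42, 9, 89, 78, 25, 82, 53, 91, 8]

31.1749

Step 1: Compute the mean: 49.4545
Step 2: Sum of squared deviations from the mean: 9718.7273
Step 3: Sample variance = 9718.7273 / 10 = 971.8727
Step 4: Standard deviation = sqrt(971.8727) = 31.1749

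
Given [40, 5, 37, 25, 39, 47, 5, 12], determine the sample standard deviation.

16.9263

Step 1: Compute the mean: 26.25
Step 2: Sum of squared deviations from the mean: 2005.5
Step 3: Sample variance = 2005.5 / 7 = 286.5
Step 4: Standard deviation = sqrt(286.5) = 16.9263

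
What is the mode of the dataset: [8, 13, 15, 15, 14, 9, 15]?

15

Step 1: Count the frequency of each value:
  8: appears 1 time(s)
  9: appears 1 time(s)
  13: appears 1 time(s)
  14: appears 1 time(s)
  15: appears 3 time(s)
Step 2: The value 15 appears most frequently (3 times).
Step 3: Mode = 15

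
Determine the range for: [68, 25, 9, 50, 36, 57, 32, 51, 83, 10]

74

Step 1: Identify the maximum value: max = 83
Step 2: Identify the minimum value: min = 9
Step 3: Range = max - min = 83 - 9 = 74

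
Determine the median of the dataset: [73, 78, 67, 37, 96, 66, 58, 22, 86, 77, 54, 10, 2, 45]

62

Step 1: Sort the data in ascending order: [2, 10, 22, 37, 45, 54, 58, 66, 67, 73, 77, 78, 86, 96]
Step 2: The number of values is n = 14.
Step 3: Since n is even, the median is the average of positions 7 and 8:
  Median = (58 + 66) / 2 = 62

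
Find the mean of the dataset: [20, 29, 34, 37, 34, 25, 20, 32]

28.875

Step 1: Sum all values: 20 + 29 + 34 + 37 + 34 + 25 + 20 + 32 = 231
Step 2: Count the number of values: n = 8
Step 3: Mean = sum / n = 231 / 8 = 28.875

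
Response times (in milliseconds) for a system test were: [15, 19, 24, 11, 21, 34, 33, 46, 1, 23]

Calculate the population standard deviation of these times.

12.0917

Step 1: Compute the mean: 22.7
Step 2: Sum of squared deviations from the mean: 1462.1
Step 3: Population variance = 1462.1 / 10 = 146.21
Step 4: Standard deviation = sqrt(146.21) = 12.0917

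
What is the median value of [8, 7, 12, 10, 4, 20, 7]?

8

Step 1: Sort the data in ascending order: [4, 7, 7, 8, 10, 12, 20]
Step 2: The number of values is n = 7.
Step 3: Since n is odd, the median is the middle value at position 4: 8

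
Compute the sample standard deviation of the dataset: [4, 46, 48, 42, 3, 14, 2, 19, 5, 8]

18.8883

Step 1: Compute the mean: 19.1
Step 2: Sum of squared deviations from the mean: 3210.9
Step 3: Sample variance = 3210.9 / 9 = 356.7667
Step 4: Standard deviation = sqrt(356.7667) = 18.8883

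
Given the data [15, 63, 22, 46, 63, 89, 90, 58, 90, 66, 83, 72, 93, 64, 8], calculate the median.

64

Step 1: Sort the data in ascending order: [8, 15, 22, 46, 58, 63, 63, 64, 66, 72, 83, 89, 90, 90, 93]
Step 2: The number of values is n = 15.
Step 3: Since n is odd, the median is the middle value at position 8: 64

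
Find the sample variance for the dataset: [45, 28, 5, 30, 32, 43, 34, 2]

253.125

Step 1: Compute the mean: (45 + 28 + 5 + 30 + 32 + 43 + 34 + 2) / 8 = 27.375
Step 2: Compute squared deviations from the mean:
  (45 - 27.375)^2 = 310.6406
  (28 - 27.375)^2 = 0.3906
  (5 - 27.375)^2 = 500.6406
  (30 - 27.375)^2 = 6.8906
  (32 - 27.375)^2 = 21.3906
  (43 - 27.375)^2 = 244.1406
  (34 - 27.375)^2 = 43.8906
  (2 - 27.375)^2 = 643.8906
Step 3: Sum of squared deviations = 1771.875
Step 4: Sample variance = 1771.875 / 7 = 253.125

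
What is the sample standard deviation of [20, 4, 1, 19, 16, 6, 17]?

7.9042

Step 1: Compute the mean: 11.8571
Step 2: Sum of squared deviations from the mean: 374.8571
Step 3: Sample variance = 374.8571 / 6 = 62.4762
Step 4: Standard deviation = sqrt(62.4762) = 7.9042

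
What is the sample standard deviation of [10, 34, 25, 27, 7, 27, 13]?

10.2933

Step 1: Compute the mean: 20.4286
Step 2: Sum of squared deviations from the mean: 635.7143
Step 3: Sample variance = 635.7143 / 6 = 105.9524
Step 4: Standard deviation = sqrt(105.9524) = 10.2933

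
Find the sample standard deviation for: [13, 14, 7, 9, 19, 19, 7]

5.1594

Step 1: Compute the mean: 12.5714
Step 2: Sum of squared deviations from the mean: 159.7143
Step 3: Sample variance = 159.7143 / 6 = 26.619
Step 4: Standard deviation = sqrt(26.619) = 5.1594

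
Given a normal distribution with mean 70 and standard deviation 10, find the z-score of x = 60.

-1

Step 1: Recall the z-score formula: z = (x - mu) / sigma
Step 2: Substitute values: z = (60 - 70) / 10
Step 3: z = -10 / 10 = -1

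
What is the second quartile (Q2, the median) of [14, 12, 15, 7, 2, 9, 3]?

9

Step 1: Sort the data: [2, 3, 7, 9, 12, 14, 15]
Step 2: n = 7
Step 3: Q2 is the median. Since n is odd, it is the middle value at position 4: 9
Step 4: Q2 = 9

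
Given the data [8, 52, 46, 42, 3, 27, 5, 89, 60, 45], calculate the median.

43.5

Step 1: Sort the data in ascending order: [3, 5, 8, 27, 42, 45, 46, 52, 60, 89]
Step 2: The number of values is n = 10.
Step 3: Since n is even, the median is the average of positions 5 and 6:
  Median = (42 + 45) / 2 = 43.5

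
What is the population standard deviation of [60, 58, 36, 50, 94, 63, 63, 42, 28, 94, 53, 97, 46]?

21.4311

Step 1: Compute the mean: 60.3077
Step 2: Sum of squared deviations from the mean: 5970.7692
Step 3: Population variance = 5970.7692 / 13 = 459.2899
Step 4: Standard deviation = sqrt(459.2899) = 21.4311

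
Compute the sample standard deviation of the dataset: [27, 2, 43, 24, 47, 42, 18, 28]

14.9708

Step 1: Compute the mean: 28.875
Step 2: Sum of squared deviations from the mean: 1568.875
Step 3: Sample variance = 1568.875 / 7 = 224.125
Step 4: Standard deviation = sqrt(224.125) = 14.9708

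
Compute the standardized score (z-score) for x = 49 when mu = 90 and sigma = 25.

-1.64

Step 1: Recall the z-score formula: z = (x - mu) / sigma
Step 2: Substitute values: z = (49 - 90) / 25
Step 3: z = -41 / 25 = -1.64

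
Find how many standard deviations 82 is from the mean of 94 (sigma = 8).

-1.5

Step 1: Recall the z-score formula: z = (x - mu) / sigma
Step 2: Substitute values: z = (82 - 94) / 8
Step 3: z = -12 / 8 = -1.5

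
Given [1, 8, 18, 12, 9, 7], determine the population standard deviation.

5.1451

Step 1: Compute the mean: 9.1667
Step 2: Sum of squared deviations from the mean: 158.8333
Step 3: Population variance = 158.8333 / 6 = 26.4722
Step 4: Standard deviation = sqrt(26.4722) = 5.1451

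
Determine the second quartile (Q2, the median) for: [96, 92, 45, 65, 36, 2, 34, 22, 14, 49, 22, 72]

40.5

Step 1: Sort the data: [2, 14, 22, 22, 34, 36, 45, 49, 65, 72, 92, 96]
Step 2: n = 12
Step 3: Q2 is the median. Since n is even, it is the average of the values at positions 6 and 7:
  Q2 = (36 + 45) / 2 = 40.5
Step 4: Q2 = 40.5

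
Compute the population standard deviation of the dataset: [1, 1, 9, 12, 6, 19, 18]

6.8213

Step 1: Compute the mean: 9.4286
Step 2: Sum of squared deviations from the mean: 325.7143
Step 3: Population variance = 325.7143 / 7 = 46.5306
Step 4: Standard deviation = sqrt(46.5306) = 6.8213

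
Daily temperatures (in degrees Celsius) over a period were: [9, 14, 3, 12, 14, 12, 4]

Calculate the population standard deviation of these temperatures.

4.233

Step 1: Compute the mean: 9.7143
Step 2: Sum of squared deviations from the mean: 125.4286
Step 3: Population variance = 125.4286 / 7 = 17.9184
Step 4: Standard deviation = sqrt(17.9184) = 4.233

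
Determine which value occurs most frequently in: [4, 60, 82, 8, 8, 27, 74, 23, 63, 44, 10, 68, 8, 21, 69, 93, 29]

8

Step 1: Count the frequency of each value:
  4: appears 1 time(s)
  8: appears 3 time(s)
  10: appears 1 time(s)
  21: appears 1 time(s)
  23: appears 1 time(s)
  27: appears 1 time(s)
  29: appears 1 time(s)
  44: appears 1 time(s)
  60: appears 1 time(s)
  63: appears 1 time(s)
  68: appears 1 time(s)
  69: appears 1 time(s)
  74: appears 1 time(s)
  82: appears 1 time(s)
  93: appears 1 time(s)
Step 2: The value 8 appears most frequently (3 times).
Step 3: Mode = 8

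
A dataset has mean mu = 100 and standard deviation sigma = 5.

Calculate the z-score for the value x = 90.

-2

Step 1: Recall the z-score formula: z = (x - mu) / sigma
Step 2: Substitute values: z = (90 - 100) / 5
Step 3: z = -10 / 5 = -2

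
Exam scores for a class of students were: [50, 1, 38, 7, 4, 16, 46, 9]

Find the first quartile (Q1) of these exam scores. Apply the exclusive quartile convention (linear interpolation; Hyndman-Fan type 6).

4.75

Step 1: Sort the data: [1, 4, 7, 9, 16, 38, 46, 50]
Step 2: n = 8
Step 3: Using the exclusive quartile method:
  Q1 = 4.75
  Q2 (median) = 12.5
  Q3 = 44
  IQR = Q3 - Q1 = 44 - 4.75 = 39.25
Step 4: Q1 = 4.75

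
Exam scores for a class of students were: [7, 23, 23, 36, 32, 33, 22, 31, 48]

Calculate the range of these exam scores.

41

Step 1: Identify the maximum value: max = 48
Step 2: Identify the minimum value: min = 7
Step 3: Range = max - min = 48 - 7 = 41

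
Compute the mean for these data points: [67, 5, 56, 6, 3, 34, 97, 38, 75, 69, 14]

42.1818

Step 1: Sum all values: 67 + 5 + 56 + 6 + 3 + 34 + 97 + 38 + 75 + 69 + 14 = 464
Step 2: Count the number of values: n = 11
Step 3: Mean = sum / n = 464 / 11 = 42.1818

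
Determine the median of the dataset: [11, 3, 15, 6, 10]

10

Step 1: Sort the data in ascending order: [3, 6, 10, 11, 15]
Step 2: The number of values is n = 5.
Step 3: Since n is odd, the median is the middle value at position 3: 10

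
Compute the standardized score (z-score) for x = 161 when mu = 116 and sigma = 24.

1.875

Step 1: Recall the z-score formula: z = (x - mu) / sigma
Step 2: Substitute values: z = (161 - 116) / 24
Step 3: z = 45 / 24 = 1.875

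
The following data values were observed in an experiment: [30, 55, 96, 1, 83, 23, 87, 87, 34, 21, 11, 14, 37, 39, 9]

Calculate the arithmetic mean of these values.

41.8

Step 1: Sum all values: 30 + 55 + 96 + 1 + 83 + 23 + 87 + 87 + 34 + 21 + 11 + 14 + 37 + 39 + 9 = 627
Step 2: Count the number of values: n = 15
Step 3: Mean = sum / n = 627 / 15 = 41.8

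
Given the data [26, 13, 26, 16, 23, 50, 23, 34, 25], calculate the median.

25

Step 1: Sort the data in ascending order: [13, 16, 23, 23, 25, 26, 26, 34, 50]
Step 2: The number of values is n = 9.
Step 3: Since n is odd, the median is the middle value at position 5: 25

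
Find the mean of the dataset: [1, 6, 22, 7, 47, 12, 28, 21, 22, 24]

19

Step 1: Sum all values: 1 + 6 + 22 + 7 + 47 + 12 + 28 + 21 + 22 + 24 = 190
Step 2: Count the number of values: n = 10
Step 3: Mean = sum / n = 190 / 10 = 19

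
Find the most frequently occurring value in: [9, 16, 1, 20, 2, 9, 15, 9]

9

Step 1: Count the frequency of each value:
  1: appears 1 time(s)
  2: appears 1 time(s)
  9: appears 3 time(s)
  15: appears 1 time(s)
  16: appears 1 time(s)
  20: appears 1 time(s)
Step 2: The value 9 appears most frequently (3 times).
Step 3: Mode = 9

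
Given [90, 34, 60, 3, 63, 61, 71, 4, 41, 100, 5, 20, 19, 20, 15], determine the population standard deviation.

30.7913

Step 1: Compute the mean: 40.4
Step 2: Sum of squared deviations from the mean: 14221.6
Step 3: Population variance = 14221.6 / 15 = 948.1067
Step 4: Standard deviation = sqrt(948.1067) = 30.7913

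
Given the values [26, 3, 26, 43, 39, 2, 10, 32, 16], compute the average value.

21.8889

Step 1: Sum all values: 26 + 3 + 26 + 43 + 39 + 2 + 10 + 32 + 16 = 197
Step 2: Count the number of values: n = 9
Step 3: Mean = sum / n = 197 / 9 = 21.8889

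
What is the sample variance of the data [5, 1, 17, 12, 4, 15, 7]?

36.2381

Step 1: Compute the mean: (5 + 1 + 17 + 12 + 4 + 15 + 7) / 7 = 8.7143
Step 2: Compute squared deviations from the mean:
  (5 - 8.7143)^2 = 13.7959
  (1 - 8.7143)^2 = 59.5102
  (17 - 8.7143)^2 = 68.6531
  (12 - 8.7143)^2 = 10.7959
  (4 - 8.7143)^2 = 22.2245
  (15 - 8.7143)^2 = 39.5102
  (7 - 8.7143)^2 = 2.9388
Step 3: Sum of squared deviations = 217.4286
Step 4: Sample variance = 217.4286 / 6 = 36.2381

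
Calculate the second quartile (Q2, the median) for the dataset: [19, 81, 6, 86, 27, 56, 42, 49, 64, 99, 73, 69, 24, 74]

60

Step 1: Sort the data: [6, 19, 24, 27, 42, 49, 56, 64, 69, 73, 74, 81, 86, 99]
Step 2: n = 14
Step 3: Q2 is the median. Since n is even, it is the average of the values at positions 7 and 8:
  Q2 = (56 + 64) / 2 = 60
Step 4: Q2 = 60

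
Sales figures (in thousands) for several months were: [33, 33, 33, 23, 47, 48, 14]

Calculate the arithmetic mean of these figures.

33

Step 1: Sum all values: 33 + 33 + 33 + 23 + 47 + 48 + 14 = 231
Step 2: Count the number of values: n = 7
Step 3: Mean = sum / n = 231 / 7 = 33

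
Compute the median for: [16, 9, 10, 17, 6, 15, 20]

15

Step 1: Sort the data in ascending order: [6, 9, 10, 15, 16, 17, 20]
Step 2: The number of values is n = 7.
Step 3: Since n is odd, the median is the middle value at position 4: 15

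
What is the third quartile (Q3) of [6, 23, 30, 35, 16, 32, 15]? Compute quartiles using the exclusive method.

32

Step 1: Sort the data: [6, 15, 16, 23, 30, 32, 35]
Step 2: n = 7
Step 3: Using the exclusive quartile method:
  Q1 = 15
  Q2 (median) = 23
  Q3 = 32
  IQR = Q3 - Q1 = 32 - 15 = 17
Step 4: Q3 = 32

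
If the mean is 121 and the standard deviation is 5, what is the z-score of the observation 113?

-1.6

Step 1: Recall the z-score formula: z = (x - mu) / sigma
Step 2: Substitute values: z = (113 - 121) / 5
Step 3: z = -8 / 5 = -1.6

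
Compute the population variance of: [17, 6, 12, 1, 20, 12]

40.5556

Step 1: Compute the mean: (17 + 6 + 12 + 1 + 20 + 12) / 6 = 11.3333
Step 2: Compute squared deviations from the mean:
  (17 - 11.3333)^2 = 32.1111
  (6 - 11.3333)^2 = 28.4444
  (12 - 11.3333)^2 = 0.4444
  (1 - 11.3333)^2 = 106.7778
  (20 - 11.3333)^2 = 75.1111
  (12 - 11.3333)^2 = 0.4444
Step 3: Sum of squared deviations = 243.3333
Step 4: Population variance = 243.3333 / 6 = 40.5556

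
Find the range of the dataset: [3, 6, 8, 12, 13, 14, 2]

12

Step 1: Identify the maximum value: max = 14
Step 2: Identify the minimum value: min = 2
Step 3: Range = max - min = 14 - 2 = 12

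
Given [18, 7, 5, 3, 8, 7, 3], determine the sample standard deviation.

5.1223

Step 1: Compute the mean: 7.2857
Step 2: Sum of squared deviations from the mean: 157.4286
Step 3: Sample variance = 157.4286 / 6 = 26.2381
Step 4: Standard deviation = sqrt(26.2381) = 5.1223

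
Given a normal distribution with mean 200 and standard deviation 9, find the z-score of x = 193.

-0.7778

Step 1: Recall the z-score formula: z = (x - mu) / sigma
Step 2: Substitute values: z = (193 - 200) / 9
Step 3: z = -7 / 9 = -0.7778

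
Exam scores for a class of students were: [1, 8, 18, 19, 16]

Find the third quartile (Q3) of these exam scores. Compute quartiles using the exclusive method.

18.5

Step 1: Sort the data: [1, 8, 16, 18, 19]
Step 2: n = 5
Step 3: Using the exclusive quartile method:
  Q1 = 4.5
  Q2 (median) = 16
  Q3 = 18.5
  IQR = Q3 - Q1 = 18.5 - 4.5 = 14
Step 4: Q3 = 18.5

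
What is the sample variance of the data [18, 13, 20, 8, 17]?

22.7

Step 1: Compute the mean: (18 + 13 + 20 + 8 + 17) / 5 = 15.2
Step 2: Compute squared deviations from the mean:
  (18 - 15.2)^2 = 7.84
  (13 - 15.2)^2 = 4.84
  (20 - 15.2)^2 = 23.04
  (8 - 15.2)^2 = 51.84
  (17 - 15.2)^2 = 3.24
Step 3: Sum of squared deviations = 90.8
Step 4: Sample variance = 90.8 / 4 = 22.7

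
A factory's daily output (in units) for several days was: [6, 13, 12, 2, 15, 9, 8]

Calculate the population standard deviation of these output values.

4.1305

Step 1: Compute the mean: 9.2857
Step 2: Sum of squared deviations from the mean: 119.4286
Step 3: Population variance = 119.4286 / 7 = 17.0612
Step 4: Standard deviation = sqrt(17.0612) = 4.1305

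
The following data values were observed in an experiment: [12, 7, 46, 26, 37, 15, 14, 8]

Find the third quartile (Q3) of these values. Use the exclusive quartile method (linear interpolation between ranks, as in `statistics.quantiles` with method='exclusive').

34.25

Step 1: Sort the data: [7, 8, 12, 14, 15, 26, 37, 46]
Step 2: n = 8
Step 3: Using the exclusive quartile method:
  Q1 = 9
  Q2 (median) = 14.5
  Q3 = 34.25
  IQR = Q3 - Q1 = 34.25 - 9 = 25.25
Step 4: Q3 = 34.25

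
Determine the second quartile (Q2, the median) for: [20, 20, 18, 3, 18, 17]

18

Step 1: Sort the data: [3, 17, 18, 18, 20, 20]
Step 2: n = 6
Step 3: Q2 is the median. Since n is even, it is the average of the values at positions 3 and 4:
  Q2 = (18 + 18) / 2 = 18
Step 4: Q2 = 18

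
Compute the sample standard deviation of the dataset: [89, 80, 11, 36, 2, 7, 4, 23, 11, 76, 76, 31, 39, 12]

31.6124

Step 1: Compute the mean: 35.5
Step 2: Sum of squared deviations from the mean: 12991.5
Step 3: Sample variance = 12991.5 / 13 = 999.3462
Step 4: Standard deviation = sqrt(999.3462) = 31.6124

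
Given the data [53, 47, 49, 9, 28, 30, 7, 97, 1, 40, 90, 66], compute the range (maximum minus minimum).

96

Step 1: Identify the maximum value: max = 97
Step 2: Identify the minimum value: min = 1
Step 3: Range = max - min = 97 - 1 = 96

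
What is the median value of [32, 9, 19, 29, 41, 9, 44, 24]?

26.5

Step 1: Sort the data in ascending order: [9, 9, 19, 24, 29, 32, 41, 44]
Step 2: The number of values is n = 8.
Step 3: Since n is even, the median is the average of positions 4 and 5:
  Median = (24 + 29) / 2 = 26.5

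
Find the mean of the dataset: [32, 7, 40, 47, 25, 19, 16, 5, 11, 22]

22.4

Step 1: Sum all values: 32 + 7 + 40 + 47 + 25 + 19 + 16 + 5 + 11 + 22 = 224
Step 2: Count the number of values: n = 10
Step 3: Mean = sum / n = 224 / 10 = 22.4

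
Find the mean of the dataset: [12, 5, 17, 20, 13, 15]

13.6667

Step 1: Sum all values: 12 + 5 + 17 + 20 + 13 + 15 = 82
Step 2: Count the number of values: n = 6
Step 3: Mean = sum / n = 82 / 6 = 13.6667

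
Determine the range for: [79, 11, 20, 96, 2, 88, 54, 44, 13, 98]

96

Step 1: Identify the maximum value: max = 98
Step 2: Identify the minimum value: min = 2
Step 3: Range = max - min = 98 - 2 = 96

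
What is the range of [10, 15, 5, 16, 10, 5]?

11

Step 1: Identify the maximum value: max = 16
Step 2: Identify the minimum value: min = 5
Step 3: Range = max - min = 16 - 5 = 11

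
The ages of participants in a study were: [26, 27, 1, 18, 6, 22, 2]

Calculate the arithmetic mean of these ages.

14.5714

Step 1: Sum all values: 26 + 27 + 1 + 18 + 6 + 22 + 2 = 102
Step 2: Count the number of values: n = 7
Step 3: Mean = sum / n = 102 / 7 = 14.5714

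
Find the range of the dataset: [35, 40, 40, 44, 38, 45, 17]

28

Step 1: Identify the maximum value: max = 45
Step 2: Identify the minimum value: min = 17
Step 3: Range = max - min = 45 - 17 = 28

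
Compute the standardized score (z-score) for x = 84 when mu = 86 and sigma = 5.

-0.4

Step 1: Recall the z-score formula: z = (x - mu) / sigma
Step 2: Substitute values: z = (84 - 86) / 5
Step 3: z = -2 / 5 = -0.4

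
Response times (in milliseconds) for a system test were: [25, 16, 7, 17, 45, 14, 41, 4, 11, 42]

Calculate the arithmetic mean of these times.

22.2

Step 1: Sum all values: 25 + 16 + 7 + 17 + 45 + 14 + 41 + 4 + 11 + 42 = 222
Step 2: Count the number of values: n = 10
Step 3: Mean = sum / n = 222 / 10 = 22.2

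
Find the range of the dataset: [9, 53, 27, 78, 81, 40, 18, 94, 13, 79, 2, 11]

92

Step 1: Identify the maximum value: max = 94
Step 2: Identify the minimum value: min = 2
Step 3: Range = max - min = 94 - 2 = 92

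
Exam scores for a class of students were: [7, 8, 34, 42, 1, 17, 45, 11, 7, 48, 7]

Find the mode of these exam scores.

7

Step 1: Count the frequency of each value:
  1: appears 1 time(s)
  7: appears 3 time(s)
  8: appears 1 time(s)
  11: appears 1 time(s)
  17: appears 1 time(s)
  34: appears 1 time(s)
  42: appears 1 time(s)
  45: appears 1 time(s)
  48: appears 1 time(s)
Step 2: The value 7 appears most frequently (3 times).
Step 3: Mode = 7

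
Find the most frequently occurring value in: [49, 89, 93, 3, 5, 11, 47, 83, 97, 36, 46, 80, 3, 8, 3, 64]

3

Step 1: Count the frequency of each value:
  3: appears 3 time(s)
  5: appears 1 time(s)
  8: appears 1 time(s)
  11: appears 1 time(s)
  36: appears 1 time(s)
  46: appears 1 time(s)
  47: appears 1 time(s)
  49: appears 1 time(s)
  64: appears 1 time(s)
  80: appears 1 time(s)
  83: appears 1 time(s)
  89: appears 1 time(s)
  93: appears 1 time(s)
  97: appears 1 time(s)
Step 2: The value 3 appears most frequently (3 times).
Step 3: Mode = 3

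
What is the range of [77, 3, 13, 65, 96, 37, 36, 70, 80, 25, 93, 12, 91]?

93

Step 1: Identify the maximum value: max = 96
Step 2: Identify the minimum value: min = 3
Step 3: Range = max - min = 96 - 3 = 93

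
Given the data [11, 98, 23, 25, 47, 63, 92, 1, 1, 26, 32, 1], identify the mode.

1

Step 1: Count the frequency of each value:
  1: appears 3 time(s)
  11: appears 1 time(s)
  23: appears 1 time(s)
  25: appears 1 time(s)
  26: appears 1 time(s)
  32: appears 1 time(s)
  47: appears 1 time(s)
  63: appears 1 time(s)
  92: appears 1 time(s)
  98: appears 1 time(s)
Step 2: The value 1 appears most frequently (3 times).
Step 3: Mode = 1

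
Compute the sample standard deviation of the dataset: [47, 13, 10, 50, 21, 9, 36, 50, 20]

17.3718

Step 1: Compute the mean: 28.4444
Step 2: Sum of squared deviations from the mean: 2414.2222
Step 3: Sample variance = 2414.2222 / 8 = 301.7778
Step 4: Standard deviation = sqrt(301.7778) = 17.3718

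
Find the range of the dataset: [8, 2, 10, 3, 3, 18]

16

Step 1: Identify the maximum value: max = 18
Step 2: Identify the minimum value: min = 2
Step 3: Range = max - min = 18 - 2 = 16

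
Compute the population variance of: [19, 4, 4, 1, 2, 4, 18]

50.2449

Step 1: Compute the mean: (19 + 4 + 4 + 1 + 2 + 4 + 18) / 7 = 7.4286
Step 2: Compute squared deviations from the mean:
  (19 - 7.4286)^2 = 133.898
  (4 - 7.4286)^2 = 11.7551
  (4 - 7.4286)^2 = 11.7551
  (1 - 7.4286)^2 = 41.3265
  (2 - 7.4286)^2 = 29.4694
  (4 - 7.4286)^2 = 11.7551
  (18 - 7.4286)^2 = 111.7551
Step 3: Sum of squared deviations = 351.7143
Step 4: Population variance = 351.7143 / 7 = 50.2449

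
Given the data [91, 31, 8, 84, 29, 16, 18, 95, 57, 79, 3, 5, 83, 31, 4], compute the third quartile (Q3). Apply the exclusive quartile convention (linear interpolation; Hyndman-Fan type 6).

83

Step 1: Sort the data: [3, 4, 5, 8, 16, 18, 29, 31, 31, 57, 79, 83, 84, 91, 95]
Step 2: n = 15
Step 3: Using the exclusive quartile method:
  Q1 = 8
  Q2 (median) = 31
  Q3 = 83
  IQR = Q3 - Q1 = 83 - 8 = 75
Step 4: Q3 = 83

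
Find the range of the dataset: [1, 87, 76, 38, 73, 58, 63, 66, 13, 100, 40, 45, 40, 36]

99

Step 1: Identify the maximum value: max = 100
Step 2: Identify the minimum value: min = 1
Step 3: Range = max - min = 100 - 1 = 99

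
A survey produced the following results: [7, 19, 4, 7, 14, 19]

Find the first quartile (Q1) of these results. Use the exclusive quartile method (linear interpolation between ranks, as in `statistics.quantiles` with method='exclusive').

6.25

Step 1: Sort the data: [4, 7, 7, 14, 19, 19]
Step 2: n = 6
Step 3: Using the exclusive quartile method:
  Q1 = 6.25
  Q2 (median) = 10.5
  Q3 = 19
  IQR = Q3 - Q1 = 19 - 6.25 = 12.75
Step 4: Q1 = 6.25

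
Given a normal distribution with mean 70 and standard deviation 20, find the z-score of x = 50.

-1

Step 1: Recall the z-score formula: z = (x - mu) / sigma
Step 2: Substitute values: z = (50 - 70) / 20
Step 3: z = -20 / 20 = -1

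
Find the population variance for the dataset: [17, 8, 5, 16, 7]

24.24

Step 1: Compute the mean: (17 + 8 + 5 + 16 + 7) / 5 = 10.6
Step 2: Compute squared deviations from the mean:
  (17 - 10.6)^2 = 40.96
  (8 - 10.6)^2 = 6.76
  (5 - 10.6)^2 = 31.36
  (16 - 10.6)^2 = 29.16
  (7 - 10.6)^2 = 12.96
Step 3: Sum of squared deviations = 121.2
Step 4: Population variance = 121.2 / 5 = 24.24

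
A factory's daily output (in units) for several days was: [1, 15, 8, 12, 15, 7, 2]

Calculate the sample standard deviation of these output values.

5.7404

Step 1: Compute the mean: 8.5714
Step 2: Sum of squared deviations from the mean: 197.7143
Step 3: Sample variance = 197.7143 / 6 = 32.9524
Step 4: Standard deviation = sqrt(32.9524) = 5.7404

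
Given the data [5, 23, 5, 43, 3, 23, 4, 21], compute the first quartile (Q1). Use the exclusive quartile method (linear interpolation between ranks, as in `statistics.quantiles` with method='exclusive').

4.25

Step 1: Sort the data: [3, 4, 5, 5, 21, 23, 23, 43]
Step 2: n = 8
Step 3: Using the exclusive quartile method:
  Q1 = 4.25
  Q2 (median) = 13
  Q3 = 23
  IQR = Q3 - Q1 = 23 - 4.25 = 18.75
Step 4: Q1 = 4.25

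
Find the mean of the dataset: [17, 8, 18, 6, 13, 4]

11

Step 1: Sum all values: 17 + 8 + 18 + 6 + 13 + 4 = 66
Step 2: Count the number of values: n = 6
Step 3: Mean = sum / n = 66 / 6 = 11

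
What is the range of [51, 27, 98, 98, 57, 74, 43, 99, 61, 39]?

72

Step 1: Identify the maximum value: max = 99
Step 2: Identify the minimum value: min = 27
Step 3: Range = max - min = 99 - 27 = 72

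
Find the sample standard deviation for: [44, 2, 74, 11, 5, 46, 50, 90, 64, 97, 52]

32.352

Step 1: Compute the mean: 48.6364
Step 2: Sum of squared deviations from the mean: 10466.5455
Step 3: Sample variance = 10466.5455 / 10 = 1046.6545
Step 4: Standard deviation = sqrt(1046.6545) = 32.352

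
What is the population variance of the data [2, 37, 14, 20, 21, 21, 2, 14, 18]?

100.9136

Step 1: Compute the mean: (2 + 37 + 14 + 20 + 21 + 21 + 2 + 14 + 18) / 9 = 16.5556
Step 2: Compute squared deviations from the mean:
  (2 - 16.5556)^2 = 211.8642
  (37 - 16.5556)^2 = 417.9753
  (14 - 16.5556)^2 = 6.5309
  (20 - 16.5556)^2 = 11.8642
  (21 - 16.5556)^2 = 19.7531
  (21 - 16.5556)^2 = 19.7531
  (2 - 16.5556)^2 = 211.8642
  (14 - 16.5556)^2 = 6.5309
  (18 - 16.5556)^2 = 2.0864
Step 3: Sum of squared deviations = 908.2222
Step 4: Population variance = 908.2222 / 9 = 100.9136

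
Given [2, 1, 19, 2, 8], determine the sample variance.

57.3

Step 1: Compute the mean: (2 + 1 + 19 + 2 + 8) / 5 = 6.4
Step 2: Compute squared deviations from the mean:
  (2 - 6.4)^2 = 19.36
  (1 - 6.4)^2 = 29.16
  (19 - 6.4)^2 = 158.76
  (2 - 6.4)^2 = 19.36
  (8 - 6.4)^2 = 2.56
Step 3: Sum of squared deviations = 229.2
Step 4: Sample variance = 229.2 / 4 = 57.3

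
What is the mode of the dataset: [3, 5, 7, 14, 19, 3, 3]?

3

Step 1: Count the frequency of each value:
  3: appears 3 time(s)
  5: appears 1 time(s)
  7: appears 1 time(s)
  14: appears 1 time(s)
  19: appears 1 time(s)
Step 2: The value 3 appears most frequently (3 times).
Step 3: Mode = 3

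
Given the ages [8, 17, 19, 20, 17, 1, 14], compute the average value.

13.7143

Step 1: Sum all values: 8 + 17 + 19 + 20 + 17 + 1 + 14 = 96
Step 2: Count the number of values: n = 7
Step 3: Mean = sum / n = 96 / 7 = 13.7143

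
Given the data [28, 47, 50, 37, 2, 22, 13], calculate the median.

28

Step 1: Sort the data in ascending order: [2, 13, 22, 28, 37, 47, 50]
Step 2: The number of values is n = 7.
Step 3: Since n is odd, the median is the middle value at position 4: 28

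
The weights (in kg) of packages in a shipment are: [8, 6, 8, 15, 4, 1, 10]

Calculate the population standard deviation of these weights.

4.1355

Step 1: Compute the mean: 7.4286
Step 2: Sum of squared deviations from the mean: 119.7143
Step 3: Population variance = 119.7143 / 7 = 17.102
Step 4: Standard deviation = sqrt(17.102) = 4.1355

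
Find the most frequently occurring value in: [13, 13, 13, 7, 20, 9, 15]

13

Step 1: Count the frequency of each value:
  7: appears 1 time(s)
  9: appears 1 time(s)
  13: appears 3 time(s)
  15: appears 1 time(s)
  20: appears 1 time(s)
Step 2: The value 13 appears most frequently (3 times).
Step 3: Mode = 13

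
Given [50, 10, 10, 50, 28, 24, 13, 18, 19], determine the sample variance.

242.25

Step 1: Compute the mean: (50 + 10 + 10 + 50 + 28 + 24 + 13 + 18 + 19) / 9 = 24.6667
Step 2: Compute squared deviations from the mean:
  (50 - 24.6667)^2 = 641.7778
  (10 - 24.6667)^2 = 215.1111
  (10 - 24.6667)^2 = 215.1111
  (50 - 24.6667)^2 = 641.7778
  (28 - 24.6667)^2 = 11.1111
  (24 - 24.6667)^2 = 0.4444
  (13 - 24.6667)^2 = 136.1111
  (18 - 24.6667)^2 = 44.4444
  (19 - 24.6667)^2 = 32.1111
Step 3: Sum of squared deviations = 1938
Step 4: Sample variance = 1938 / 8 = 242.25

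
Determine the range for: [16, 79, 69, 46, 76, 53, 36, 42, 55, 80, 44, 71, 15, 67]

65

Step 1: Identify the maximum value: max = 80
Step 2: Identify the minimum value: min = 15
Step 3: Range = max - min = 80 - 15 = 65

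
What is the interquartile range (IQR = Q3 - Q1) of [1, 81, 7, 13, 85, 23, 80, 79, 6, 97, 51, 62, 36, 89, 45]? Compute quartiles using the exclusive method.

68

Step 1: Sort the data: [1, 6, 7, 13, 23, 36, 45, 51, 62, 79, 80, 81, 85, 89, 97]
Step 2: n = 15
Step 3: Using the exclusive quartile method:
  Q1 = 13
  Q2 (median) = 51
  Q3 = 81
  IQR = Q3 - Q1 = 81 - 13 = 68
Step 4: IQR = 68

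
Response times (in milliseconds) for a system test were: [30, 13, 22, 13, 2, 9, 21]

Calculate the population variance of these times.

74.2041

Step 1: Compute the mean: (30 + 13 + 22 + 13 + 2 + 9 + 21) / 7 = 15.7143
Step 2: Compute squared deviations from the mean:
  (30 - 15.7143)^2 = 204.0816
  (13 - 15.7143)^2 = 7.3673
  (22 - 15.7143)^2 = 39.5102
  (13 - 15.7143)^2 = 7.3673
  (2 - 15.7143)^2 = 188.0816
  (9 - 15.7143)^2 = 45.0816
  (21 - 15.7143)^2 = 27.9388
Step 3: Sum of squared deviations = 519.4286
Step 4: Population variance = 519.4286 / 7 = 74.2041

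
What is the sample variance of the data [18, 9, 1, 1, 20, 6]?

67.7667

Step 1: Compute the mean: (18 + 9 + 1 + 1 + 20 + 6) / 6 = 9.1667
Step 2: Compute squared deviations from the mean:
  (18 - 9.1667)^2 = 78.0278
  (9 - 9.1667)^2 = 0.0278
  (1 - 9.1667)^2 = 66.6944
  (1 - 9.1667)^2 = 66.6944
  (20 - 9.1667)^2 = 117.3611
  (6 - 9.1667)^2 = 10.0278
Step 3: Sum of squared deviations = 338.8333
Step 4: Sample variance = 338.8333 / 5 = 67.7667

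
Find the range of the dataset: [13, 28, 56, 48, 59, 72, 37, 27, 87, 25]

74

Step 1: Identify the maximum value: max = 87
Step 2: Identify the minimum value: min = 13
Step 3: Range = max - min = 87 - 13 = 74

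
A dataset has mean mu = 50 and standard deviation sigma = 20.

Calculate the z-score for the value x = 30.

-1

Step 1: Recall the z-score formula: z = (x - mu) / sigma
Step 2: Substitute values: z = (30 - 50) / 20
Step 3: z = -20 / 20 = -1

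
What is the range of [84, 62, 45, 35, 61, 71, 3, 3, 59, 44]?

81

Step 1: Identify the maximum value: max = 84
Step 2: Identify the minimum value: min = 3
Step 3: Range = max - min = 84 - 3 = 81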